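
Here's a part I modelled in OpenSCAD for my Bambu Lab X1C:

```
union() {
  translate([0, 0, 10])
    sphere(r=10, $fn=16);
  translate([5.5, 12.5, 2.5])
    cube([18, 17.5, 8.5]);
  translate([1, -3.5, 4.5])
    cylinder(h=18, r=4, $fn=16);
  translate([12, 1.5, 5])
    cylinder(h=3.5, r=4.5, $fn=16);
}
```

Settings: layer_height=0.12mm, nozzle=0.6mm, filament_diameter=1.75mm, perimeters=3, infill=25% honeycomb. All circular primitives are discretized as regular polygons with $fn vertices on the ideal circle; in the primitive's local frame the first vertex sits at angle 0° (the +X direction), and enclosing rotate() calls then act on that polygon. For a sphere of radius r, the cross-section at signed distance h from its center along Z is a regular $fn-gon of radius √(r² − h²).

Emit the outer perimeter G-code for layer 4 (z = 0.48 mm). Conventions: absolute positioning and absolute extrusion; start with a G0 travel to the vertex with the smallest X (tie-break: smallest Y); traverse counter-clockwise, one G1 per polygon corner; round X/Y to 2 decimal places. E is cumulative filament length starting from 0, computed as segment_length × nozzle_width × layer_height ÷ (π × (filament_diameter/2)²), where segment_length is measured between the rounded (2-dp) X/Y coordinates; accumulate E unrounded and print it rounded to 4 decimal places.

G0 X-3.06 Y0.00 Z0.48
G1 X-2.83 Y-1.17 E0.0357
G1 X-2.16 Y-2.16 E0.0715
G1 X-1.17 Y-2.83 E0.1073
G1 X0.00 Y-3.06 E0.1430
G1 X1.17 Y-2.83 E0.1786
G1 X2.16 Y-2.16 E0.2144
G1 X2.83 Y-1.17 E0.2502
G1 X3.06 Y0.00 E0.2859
G1 X2.83 Y1.17 E0.3216
G1 X2.16 Y2.16 E0.3574
G1 X1.17 Y2.83 E0.3932
G1 X0.00 Y3.06 E0.4289
G1 X-1.17 Y2.83 E0.4646
G1 X-2.16 Y2.16 E0.5003
G1 X-2.83 Y1.17 E0.5361
G1 X-3.06 Y0.00 E0.5718

At z = 0.48 mm: the sphere: section is a regular 16-gon, circumradius = √(r²−h²) = √(10²−9.52²) = 3.061; the cube at (5.5, 12.5) is not intersected at this z (z outside [2.5, 11]); the cylinder at (1, -3.5) does not reach this height (z outside [4.5, 22.5]); the cylinder at (12, 1.5) is not intersected at this z (z outside [5, 8.5]); Merging all regions: only the r=10 sphere is present, so the union is just that shape — 1 connected region. The outline is a single polygon with 16 vertices. Extrusion per mm of travel: 0.6 × 0.12 / (π × 0.875²) = 0.029934. Accumulating E over each segment gives final E = 0.5718.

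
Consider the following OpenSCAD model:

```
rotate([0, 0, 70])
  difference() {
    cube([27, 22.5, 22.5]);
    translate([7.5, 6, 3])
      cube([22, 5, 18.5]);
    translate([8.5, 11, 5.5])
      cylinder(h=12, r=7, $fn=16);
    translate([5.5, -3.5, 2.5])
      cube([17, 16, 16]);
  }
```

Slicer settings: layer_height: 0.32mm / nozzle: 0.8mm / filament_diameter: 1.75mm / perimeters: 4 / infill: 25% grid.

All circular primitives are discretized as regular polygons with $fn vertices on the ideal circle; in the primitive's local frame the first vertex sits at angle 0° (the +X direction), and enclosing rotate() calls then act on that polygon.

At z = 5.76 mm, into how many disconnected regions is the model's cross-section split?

2

At z = 5.76 mm: the cube (footprint 27×22.5) is included at this height; the 22×5 cube at (7.5, 6) contributes its full rectangle; the r=7 cylinder at (8.5, 11) gives a regular 16-gon of circumradius 7 (constant along its height); the cube at (5.5, -3.5) (footprint 17×16) is included at this height; After the difference (first − rest): starting from the 27×22.5 cube, the 22×5 cube at (7.5, 6) partially overlaps it — only the 97.50 mm² overlap (of its 110.00 mm²) is removed, clipping the outline; the r=7 cylinder at (8.5, 11) partially overlaps it — only the 113.76 mm² overlap (of its 150.01 mm²) is removed, clipping the outline; the 17×16 cube at (5.5, -3.5) partially overlaps it — only the 101.39 mm² overlap (of its 272.00 mm²) is removed, clipping the outline — 2 connected regions; (whole slice rotated 70° about Z — lengths, areas and connectivity unchanged). The result has 2 disconnected regions.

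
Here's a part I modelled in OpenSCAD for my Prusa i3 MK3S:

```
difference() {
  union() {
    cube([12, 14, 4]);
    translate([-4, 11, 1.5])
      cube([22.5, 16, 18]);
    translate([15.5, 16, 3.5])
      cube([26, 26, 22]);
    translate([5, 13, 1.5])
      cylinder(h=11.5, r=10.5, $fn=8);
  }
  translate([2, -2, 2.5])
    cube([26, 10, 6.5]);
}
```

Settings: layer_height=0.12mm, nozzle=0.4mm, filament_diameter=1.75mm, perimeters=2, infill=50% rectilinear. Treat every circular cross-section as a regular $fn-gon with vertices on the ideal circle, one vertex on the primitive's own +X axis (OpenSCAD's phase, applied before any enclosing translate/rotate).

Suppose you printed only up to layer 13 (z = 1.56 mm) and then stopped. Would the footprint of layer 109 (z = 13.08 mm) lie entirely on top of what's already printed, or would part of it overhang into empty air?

Compare the two slices. At z = 1.56: the cube (footprint 12×14) is included at this height (area 168.00 mm²); the cube at (-4, 11) (footprint 22.5×16) is included at this height (area 360.00 mm²); the cube at (15.5, 16) is not intersected at this z (z outside [3.5, 25.5]); the r=10.5 cylinder at (5, 13) contributes a regular 8-gon of circumradius 10.5 (area = (8/2)·10.500²·sin(360°/8) = 311.83 mm²); Taking the union: the regions partially overlap — summed areas 839.83 mm² minus the doubly-counted overlap 314.05 mm² gives 525.79 mm² — area = 525.79 mm²; the cube at (2, -2) does not reach this height (z outside [2.5, 9]); Taking the first minus the rest: none of the subtracted shapes is present at this height, so the result so far is unchanged — area = 525.79 mm². At z = 13.08: the cube is not intersected at this z (z outside [0, 4]); the cube at (-4, 11) (footprint 22.5×16) is included at this height (area 360.00 mm²); the 26×26 cube at (15.5, 16) contributes its full rectangle (area 676.00 mm²); the cylinder at (5, 13) is absent (z outside [1.5, 13]); Taking the union: the regions partially overlap — summed areas 1036.00 mm² minus the doubly-counted overlap 33.00 mm² gives 1003.00 mm² — area = 1003.00 mm²; the cube at (2, -2) does not reach this height (z outside [2.5, 9]); Taking the first minus the rest: none of the subtracted shapes is present at this height, so the result so far is unchanged — area = 1003.00 mm². Checking containment: at z = 13.08 the cross-section extends beyond the z = 1.56 cross-section by about 643.00 mm².

part overhangs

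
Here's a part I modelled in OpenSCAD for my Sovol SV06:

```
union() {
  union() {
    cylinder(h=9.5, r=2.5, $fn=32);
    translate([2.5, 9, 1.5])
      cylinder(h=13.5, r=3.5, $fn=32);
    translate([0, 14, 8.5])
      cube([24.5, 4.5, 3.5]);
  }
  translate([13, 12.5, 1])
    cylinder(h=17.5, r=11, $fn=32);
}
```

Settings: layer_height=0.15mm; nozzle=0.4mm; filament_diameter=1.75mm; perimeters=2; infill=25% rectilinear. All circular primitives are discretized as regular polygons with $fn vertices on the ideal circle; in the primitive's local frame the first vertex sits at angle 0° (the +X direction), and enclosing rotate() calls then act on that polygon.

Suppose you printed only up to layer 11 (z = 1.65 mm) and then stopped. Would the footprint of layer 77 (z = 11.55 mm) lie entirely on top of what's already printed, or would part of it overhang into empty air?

Compare the two slices. At z = 1.65: the cylinder: section is a regular 32-gon, circumradius r=2.5 (area = (32/2)·2.500²·sin(360°/32) = 19.51 mm²); the r=3.5 cylinder at (2.5, 9) contributes a regular 32-gon of circumradius 3.5 (area = (32/2)·3.500²·sin(360°/32) = 38.24 mm²); the cube at (0, 14) is absent (z outside [8.5, 12]); Taking the union: the 2 present regions are separate (no shared area or edge), so areas and boundary lengths simply add and each stays a separate island — area = 57.75 mm²; the cylinder at (13, 12.5): section is a regular 32-gon, circumradius r=11 (area = (32/2)·11.000²·sin(360°/32) = 377.69 mm²); Combining (union): the regions partially overlap — summed areas 435.44 mm² minus the doubly-counted overlap 17.12 mm² gives 418.32 mm² — area = 418.32 mm². At z = 11.55: the cylinder is not intersected at this z (z outside [0, 9.5]); the r=3.5 cylinder at (2.5, 9) contributes a regular 32-gon of circumradius 3.5 (area = (32/2)·3.500²·sin(360°/32) = 38.24 mm²); the 24.5×4.5 cube at (0, 14) contributes its full rectangle (area 110.25 mm²); Combining (union): the 2 present regions are separate (no shared area or edge), so areas and boundary lengths simply add and each stays a separate island — area = 148.49 mm²; the r=11 cylinder at (13, 12.5) contributes a regular 32-gon of circumradius 11 (area = (32/2)·11.000²·sin(360°/32) = 377.69 mm²); Merging all regions: the regions partially overlap — summed areas 526.18 mm² minus the doubly-counted overlap 109.01 mm² gives 417.17 mm² — area = 417.17 mm². Checking containment: at z = 11.55 the cross-section extends beyond the z = 1.65 cross-section by about 18.36 mm².

part overhangs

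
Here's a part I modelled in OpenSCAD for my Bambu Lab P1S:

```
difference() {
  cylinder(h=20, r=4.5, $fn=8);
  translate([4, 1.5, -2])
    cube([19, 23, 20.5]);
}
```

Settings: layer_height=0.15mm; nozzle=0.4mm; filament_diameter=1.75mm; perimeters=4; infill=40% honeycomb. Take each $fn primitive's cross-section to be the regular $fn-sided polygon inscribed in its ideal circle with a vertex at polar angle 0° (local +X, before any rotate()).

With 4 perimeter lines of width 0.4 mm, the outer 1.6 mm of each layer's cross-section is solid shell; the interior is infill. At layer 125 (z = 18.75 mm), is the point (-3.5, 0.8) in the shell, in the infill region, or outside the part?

shell

At z = 18.75 mm: the cylinder: section is a regular 8-gon, circumradius r=4.5; the cube at (4, 1.5) is not intersected at this z (z outside [-2, 18.5]); After the difference (first − rest): none of the subtracted shapes is present at this height, so the r=4.5 cylinder is unchanged — 1 connected region. Overall, the cross-section is a single solid region. The nearest boundary edge runs (-3.18, 3.18)→(-4.50, 0.00); distance from the point to it = 0.62 mm. The point is inside the cross-section, 0.62 mm from the nearest boundary — within the 1.6 mm shell band (4 × 0.4).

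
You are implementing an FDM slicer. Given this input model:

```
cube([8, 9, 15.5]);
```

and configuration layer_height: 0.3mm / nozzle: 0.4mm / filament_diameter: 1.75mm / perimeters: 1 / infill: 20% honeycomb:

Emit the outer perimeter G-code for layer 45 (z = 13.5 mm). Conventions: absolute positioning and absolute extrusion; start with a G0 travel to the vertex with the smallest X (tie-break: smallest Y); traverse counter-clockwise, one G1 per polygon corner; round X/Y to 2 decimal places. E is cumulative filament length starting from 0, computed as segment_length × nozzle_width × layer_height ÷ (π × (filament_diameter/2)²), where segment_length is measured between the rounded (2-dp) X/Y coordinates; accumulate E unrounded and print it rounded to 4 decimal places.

G0 X0.00 Y0.00 Z13.50
G1 X8.00 Y0.00 E0.3991
G1 X8.00 Y9.00 E0.8481
G1 X0.00 Y9.00 E1.2473
G1 X0.00 Y0.00 E1.6963

At z = 13.5 mm: the cube (footprint 8×9) is included at this height. The outline is a single polygon with 4 vertices. Extrusion per mm of travel: 0.4 × 0.3 / (π × 0.875²) = 0.049890. Accumulating E over each segment gives final E = 1.6963.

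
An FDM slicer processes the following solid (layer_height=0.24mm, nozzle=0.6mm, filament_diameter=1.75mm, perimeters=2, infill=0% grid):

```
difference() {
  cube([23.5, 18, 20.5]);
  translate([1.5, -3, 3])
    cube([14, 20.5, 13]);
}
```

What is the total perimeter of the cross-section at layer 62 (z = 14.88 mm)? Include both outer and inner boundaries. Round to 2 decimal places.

At z = 14.88 mm: the 23.5×18 cube contributes its full rectangle (perimeter 83.00 mm); the 14×20.5 cube at (1.5, -3) contributes its full rectangle (perimeter 69.00 mm); Taking the first minus the rest: starting from the 23.5×18 cube, the 14×20.5 cube at (1.5, -3) partially overlaps it — only the 245.00 mm² overlap (of its 287.00 mm²) is removed, clipping the outline — boundary = 118.00 mm. Overall, the cross-section is a single solid region. Total boundary length (outer) = 118.00 mm.

118.00 mm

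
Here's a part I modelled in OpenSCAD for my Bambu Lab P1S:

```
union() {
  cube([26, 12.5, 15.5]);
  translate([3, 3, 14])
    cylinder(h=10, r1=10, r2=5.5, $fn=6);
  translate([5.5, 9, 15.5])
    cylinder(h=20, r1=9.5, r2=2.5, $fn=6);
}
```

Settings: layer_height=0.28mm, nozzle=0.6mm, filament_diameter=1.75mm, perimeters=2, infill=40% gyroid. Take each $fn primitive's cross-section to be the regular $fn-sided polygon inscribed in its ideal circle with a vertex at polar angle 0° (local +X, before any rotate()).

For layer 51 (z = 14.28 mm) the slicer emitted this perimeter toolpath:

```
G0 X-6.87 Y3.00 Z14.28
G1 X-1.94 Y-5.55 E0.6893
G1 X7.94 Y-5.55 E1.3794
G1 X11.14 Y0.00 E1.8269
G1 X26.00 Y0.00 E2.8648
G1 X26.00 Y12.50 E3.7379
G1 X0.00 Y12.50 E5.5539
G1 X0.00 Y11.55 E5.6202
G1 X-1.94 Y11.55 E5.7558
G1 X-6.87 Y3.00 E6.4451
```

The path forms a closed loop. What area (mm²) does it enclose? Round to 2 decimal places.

453.27 mm²

Apply the shoelace formula to the sequence of (X, Y) vertices; enclosed area = 453.27 mm².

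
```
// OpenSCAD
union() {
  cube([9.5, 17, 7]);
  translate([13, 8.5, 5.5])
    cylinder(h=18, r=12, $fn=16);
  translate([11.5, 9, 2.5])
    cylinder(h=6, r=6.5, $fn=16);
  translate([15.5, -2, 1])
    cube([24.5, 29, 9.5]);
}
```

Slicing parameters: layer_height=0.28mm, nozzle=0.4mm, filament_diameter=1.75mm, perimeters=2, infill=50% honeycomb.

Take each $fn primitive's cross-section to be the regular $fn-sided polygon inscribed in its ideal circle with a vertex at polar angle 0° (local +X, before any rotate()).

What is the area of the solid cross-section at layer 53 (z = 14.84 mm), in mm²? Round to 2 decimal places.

At z = 14.84 mm: the cube does not reach this height (z outside [0, 7]); the r=12 cylinder at (13, 8.5) gives a regular 16-gon of circumradius 12 (constant along its height) (area = (16/2)·12.000²·sin(360°/16) = 440.85 mm²); the cylinder at (11.5, 9) is not intersected at this z (z outside [2.5, 8.5]); the cube at (15.5, -2) does not reach this height (z outside [1, 10.5]); Merging all regions: only the r=12 cylinder at (13, 8.5) is present, so the union is just that shape — area = 440.85 mm². Overall, the cross-section is a single solid region. Net area = 440.85 mm².

440.85 mm²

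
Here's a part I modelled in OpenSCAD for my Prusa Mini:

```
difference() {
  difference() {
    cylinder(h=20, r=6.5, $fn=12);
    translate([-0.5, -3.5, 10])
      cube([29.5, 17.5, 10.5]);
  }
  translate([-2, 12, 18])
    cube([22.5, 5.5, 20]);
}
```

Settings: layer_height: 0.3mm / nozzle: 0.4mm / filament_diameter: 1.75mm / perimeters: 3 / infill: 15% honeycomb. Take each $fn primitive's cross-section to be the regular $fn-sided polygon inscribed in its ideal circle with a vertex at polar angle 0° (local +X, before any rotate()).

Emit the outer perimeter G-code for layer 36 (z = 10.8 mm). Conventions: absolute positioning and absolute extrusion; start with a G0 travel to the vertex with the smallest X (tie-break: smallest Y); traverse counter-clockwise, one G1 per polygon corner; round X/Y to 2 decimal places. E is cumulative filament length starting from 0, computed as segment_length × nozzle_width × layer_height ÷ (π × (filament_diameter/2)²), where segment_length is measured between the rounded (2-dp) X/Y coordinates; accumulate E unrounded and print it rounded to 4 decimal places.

G0 X-6.50 Y0.00 Z10.80
G1 X-5.63 Y-3.25 E0.1679
G1 X-3.25 Y-5.63 E0.3358
G1 X0.00 Y-6.50 E0.5036
G1 X3.25 Y-5.63 E0.6715
G1 X5.38 Y-3.50 E0.8218
G1 X-0.50 Y-3.50 E1.1151
G1 X-0.50 Y6.37 E1.6075
G1 X-3.25 Y5.63 E1.7496
G1 X-5.63 Y3.25 E1.9175
G1 X-6.50 Y0.00 E2.0854

At z = 10.8 mm: the cylinder: section is a regular 12-gon, circumradius r=6.5; the cube at (-0.5, -3.5) (footprint 29.5×17.5) is included at this height; After the difference (first − rest): starting from the r=6.5 cylinder, the 29.5×17.5 cube at (-0.5, -3.5) partially overlaps it — only the 57.74 mm² overlap (of its 516.25 mm²) is removed, clipping the outline — 1 connected region; the cube at (-2, 12) is absent (z outside [18, 38]); After the difference (first − rest): none of the subtracted shapes is present at this height, so that combined region is unchanged — 1 connected region. The outline is a single polygon with 10 vertices. Extrusion per mm of travel: 0.4 × 0.3 / (π × 0.875²) = 0.049890. Accumulating E over each segment gives final E = 2.0854.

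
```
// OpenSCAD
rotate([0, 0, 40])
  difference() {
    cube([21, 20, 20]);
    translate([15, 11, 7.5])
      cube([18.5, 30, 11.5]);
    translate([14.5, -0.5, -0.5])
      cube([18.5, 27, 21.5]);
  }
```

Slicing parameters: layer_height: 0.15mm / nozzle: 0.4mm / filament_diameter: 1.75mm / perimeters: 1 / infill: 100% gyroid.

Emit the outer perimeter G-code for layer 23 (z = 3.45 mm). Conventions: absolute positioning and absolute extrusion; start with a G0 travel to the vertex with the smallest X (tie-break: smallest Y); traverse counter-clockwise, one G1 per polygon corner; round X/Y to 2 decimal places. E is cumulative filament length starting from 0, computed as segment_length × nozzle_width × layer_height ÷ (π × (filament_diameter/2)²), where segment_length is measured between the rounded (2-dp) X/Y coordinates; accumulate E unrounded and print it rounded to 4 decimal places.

G0 X-12.86 Y15.32 Z3.45
G1 X0.00 Y0.00 E0.4990
G1 X11.11 Y9.32 E0.8607
G1 X-1.75 Y24.64 E1.3596
G1 X-12.86 Y15.32 E1.7214

At z = 3.45 mm: the cube (footprint 21×20) is included at this height; the cube at (15, 11) is absent (z outside [7.5, 19]); the 18.5×27 cube at (14.5, -0.5) contributes its full rectangle; Taking the first minus the rest: starting from the 21×20 cube, the 18.5×27 cube at (14.5, -0.5) partially overlaps it — only the 130.00 mm² overlap (of its 499.50 mm²) is removed, clipping the outline — 1 connected region; (rotated 40° about Z; rotation is an isometry so areas/perimeters/island counts are preserved). The outline is a single polygon with 4 vertices. Extrusion per mm of travel: 0.4 × 0.15 / (π × 0.875²) = 0.024945. Accumulating E over each segment gives final E = 1.7214.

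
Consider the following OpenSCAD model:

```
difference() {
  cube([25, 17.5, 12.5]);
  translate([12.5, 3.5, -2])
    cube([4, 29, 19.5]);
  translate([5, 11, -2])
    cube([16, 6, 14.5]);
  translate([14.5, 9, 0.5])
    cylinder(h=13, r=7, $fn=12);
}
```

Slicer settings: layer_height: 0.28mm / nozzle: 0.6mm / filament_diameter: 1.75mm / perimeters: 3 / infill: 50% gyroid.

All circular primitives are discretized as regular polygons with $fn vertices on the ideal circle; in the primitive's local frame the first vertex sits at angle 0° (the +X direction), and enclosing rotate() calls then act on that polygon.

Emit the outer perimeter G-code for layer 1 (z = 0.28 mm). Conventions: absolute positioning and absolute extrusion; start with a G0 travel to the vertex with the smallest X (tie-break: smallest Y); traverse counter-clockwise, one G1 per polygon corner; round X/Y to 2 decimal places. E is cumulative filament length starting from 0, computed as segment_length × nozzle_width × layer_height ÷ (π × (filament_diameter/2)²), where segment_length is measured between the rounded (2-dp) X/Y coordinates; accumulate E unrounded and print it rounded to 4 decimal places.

G0 X0.00 Y0.00 Z0.28
G1 X25.00 Y0.00 E1.7462
G1 X25.00 Y17.50 E2.9685
G1 X16.50 Y17.50 E3.5622
G1 X16.50 Y17.00 E3.5971
G1 X21.00 Y17.00 E3.9114
G1 X21.00 Y11.00 E4.3305
G1 X16.50 Y11.00 E4.6448
G1 X16.50 Y3.50 E5.1686
G1 X12.50 Y3.50 E5.4480
G1 X12.50 Y11.00 E5.9719
G1 X5.00 Y11.00 E6.4957
G1 X5.00 Y17.00 E6.9148
G1 X12.50 Y17.00 E7.4386
G1 X12.50 Y17.50 E7.4736
G1 X0.00 Y17.50 E8.3466
G1 X0.00 Y0.00 E9.5689

At z = 0.28 mm: the cube is present — its section is the full 25×17.5 rectangle; the cube at (12.5, 3.5) is present — its section is the full 4×29 rectangle; the cube at (5, 11) (footprint 16×6) is included at this height; the cylinder at (14.5, 9) does not reach this height (z outside [0.5, 13.5]); Subtracting the remaining from the first: starting from the 25×17.5 cube, the 4×29 cube at (12.5, 3.5) partially overlaps it — only the 56.00 mm² overlap (of its 116.00 mm²) is removed, clipping the outline; the 16×6 cube at (5, 11) partially overlaps it — only the 72.00 mm² overlap (of its 96.00 mm²) is removed, clipping the outline — 1 connected region. The outline is a single polygon with 16 vertices. Extrusion per mm of travel: 0.6 × 0.28 / (π × 0.875²) = 0.069846. Accumulating E over each segment gives final E = 9.5689.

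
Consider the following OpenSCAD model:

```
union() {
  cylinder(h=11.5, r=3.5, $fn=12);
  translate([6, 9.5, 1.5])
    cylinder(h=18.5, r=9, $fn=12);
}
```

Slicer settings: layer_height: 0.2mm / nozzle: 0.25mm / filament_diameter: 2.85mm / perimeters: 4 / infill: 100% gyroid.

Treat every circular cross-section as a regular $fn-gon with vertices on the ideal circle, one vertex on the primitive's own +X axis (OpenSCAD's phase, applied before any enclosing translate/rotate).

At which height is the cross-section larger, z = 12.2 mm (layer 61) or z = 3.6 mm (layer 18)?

Layer 61 (z = 12.2): the cylinder is absent (z outside [0, 11.5]); the cylinder at (6, 9.5): section is a regular 12-gon, circumradius r=9 (area = (12/2)·9.000²·sin(360°/12) = 243.00 mm²); Merging all regions: only the r=9 cylinder at (6, 9.5) is present, so the union is just that shape — area = 243.00 mm². So its area = 243.00 mm². Layer 18 (z = 3.6): the r=3.5 cylinder contributes a regular 12-gon of circumradius 3.5 (area = (12/2)·3.500²·sin(360°/12) = 36.75 mm²); the r=9 cylinder at (6, 9.5) gives a regular 12-gon of circumradius 9 (constant along its height) (area = (12/2)·9.000²·sin(360°/12) = 243.00 mm²); Combining (union): the regions partially overlap — summed areas 279.75 mm² minus the doubly-counted overlap 2.86 mm² gives 276.89 mm² — area = 276.89 mm². So its area = 276.89 mm². Layer 18 is larger (276.89 vs 243.00 mm²).

layer 18 (z = 3.6 mm)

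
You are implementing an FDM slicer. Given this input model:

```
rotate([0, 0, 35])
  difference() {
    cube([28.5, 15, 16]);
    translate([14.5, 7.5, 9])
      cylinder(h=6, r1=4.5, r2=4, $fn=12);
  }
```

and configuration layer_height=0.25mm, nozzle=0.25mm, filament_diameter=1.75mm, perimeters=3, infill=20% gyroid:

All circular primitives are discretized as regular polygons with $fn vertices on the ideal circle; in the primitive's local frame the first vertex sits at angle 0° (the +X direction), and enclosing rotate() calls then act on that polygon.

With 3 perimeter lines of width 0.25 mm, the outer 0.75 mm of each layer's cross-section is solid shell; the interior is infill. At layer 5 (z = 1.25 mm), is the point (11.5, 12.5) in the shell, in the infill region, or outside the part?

At z = 1.25 mm: the cube is present — its section is the full 28.5×15 rectangle; the cone at (14.5, 7.5) is absent (z outside [9, 15]); Subtracting the remaining from the first: none of the subtracted shapes is present at this height, so the 28.5×15 cube is unchanged — 1 connected region; (whole slice rotated 35° about Z — lengths, areas and connectivity unchanged). Overall, the cross-section is a single solid region. Undo the 35° rotation: the query point maps to (16.590, 3.643) in the un-rotated model frame. The nearest boundary edge runs (0.00, 0.00)→(28.50, 0.00); distance from the point to it = 3.64 mm. The point is inside the cross-section and 3.64 mm from the nearest boundary — more than the 0.75 mm shell width (3 × 0.25), so it's in the infill interior.

infill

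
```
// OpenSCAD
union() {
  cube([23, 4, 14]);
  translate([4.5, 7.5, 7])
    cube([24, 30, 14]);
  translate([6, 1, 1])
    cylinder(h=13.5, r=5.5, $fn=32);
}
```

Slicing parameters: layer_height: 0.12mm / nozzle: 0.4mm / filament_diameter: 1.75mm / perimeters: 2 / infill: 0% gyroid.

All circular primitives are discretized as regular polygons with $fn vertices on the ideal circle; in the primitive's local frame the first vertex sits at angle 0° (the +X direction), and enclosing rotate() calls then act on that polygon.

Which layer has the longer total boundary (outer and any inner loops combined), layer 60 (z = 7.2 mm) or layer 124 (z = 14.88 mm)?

layer 60 (z = 7.2 mm)

Layer 60 (z = 7.2): the cube (footprint 23×4) is included at this height (perimeter 54.00 mm); the 24×30 cube at (4.5, 7.5) contributes its full rectangle (perimeter 108.00 mm); the r=5.5 cylinder at (6, 1) gives a regular 32-gon of circumradius 5.5 (constant along its height) (perimeter = 2·32·5.500·sin(180°/32) = 34.50 mm); Taking the union: the regions partially overlap (shared area 42.07 mm²), so the edge portions inside another operand are dropped and the merged outline is re-measured after clipping — boundary = 168.14 mm. So its perimeter = 168.14 mm. Layer 124 (z = 14.88): the cube does not reach this height (z outside [0, 14]); the cube at (4.5, 7.5) (footprint 24×30) is included at this height (perimeter 108.00 mm); the cylinder at (6, 1) is absent (z outside [1, 14.5]); Merging all regions: only the 24×30 cube at (4.5, 7.5) is present, so the union is just that shape — boundary = 108.00 mm. So its perimeter = 108.00 mm. Layer 60 is larger (168.14 vs 108.00 mm).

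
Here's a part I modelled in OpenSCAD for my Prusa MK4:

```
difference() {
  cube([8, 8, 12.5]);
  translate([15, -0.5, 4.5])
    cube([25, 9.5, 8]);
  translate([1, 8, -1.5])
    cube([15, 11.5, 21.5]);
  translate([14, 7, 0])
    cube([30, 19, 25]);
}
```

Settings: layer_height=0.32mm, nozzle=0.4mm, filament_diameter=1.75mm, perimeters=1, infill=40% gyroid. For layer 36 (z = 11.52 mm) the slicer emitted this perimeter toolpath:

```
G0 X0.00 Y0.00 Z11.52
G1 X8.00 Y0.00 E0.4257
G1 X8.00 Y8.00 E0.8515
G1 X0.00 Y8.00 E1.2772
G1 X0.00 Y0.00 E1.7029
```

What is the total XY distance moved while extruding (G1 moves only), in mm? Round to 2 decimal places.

32.00 mm

Sum the Euclidean lengths of each G1 segment: total = 32.00 mm.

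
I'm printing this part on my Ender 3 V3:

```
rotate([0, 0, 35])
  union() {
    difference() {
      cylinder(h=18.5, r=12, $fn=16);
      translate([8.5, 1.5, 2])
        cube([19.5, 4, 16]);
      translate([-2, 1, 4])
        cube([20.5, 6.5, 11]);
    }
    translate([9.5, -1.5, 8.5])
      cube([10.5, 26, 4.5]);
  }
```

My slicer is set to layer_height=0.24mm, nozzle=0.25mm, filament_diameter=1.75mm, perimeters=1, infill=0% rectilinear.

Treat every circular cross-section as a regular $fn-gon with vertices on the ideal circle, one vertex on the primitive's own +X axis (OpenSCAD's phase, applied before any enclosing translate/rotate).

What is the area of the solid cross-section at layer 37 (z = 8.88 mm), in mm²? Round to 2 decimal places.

624.40 mm²

At z = 8.88 mm: the r=12 cylinder gives a regular 16-gon of circumradius 12 (constant along its height) (area = (16/2)·12.000²·sin(360°/16) = 440.85 mm²); the cube at (8.5, 1.5) is present — its section is the full 19.5×4 rectangle (area 78.00 mm²); the cube at (-2, 1) is present — its section is the full 20.5×6.5 rectangle (area 133.25 mm²); Subtracting the remaining from the first: starting from the r=12 cylinder (440.85 mm²), the 19.5×4 cube at (8.5, 1.5) partially overlaps it — only the 11.02 mm² overlap (of its 78.00 mm²) is removed, clipping the outline; the 20.5×6.5 cube at (-2, 1) partially overlaps it — only the 72.50 mm² overlap (of its 133.25 mm²) is removed, clipping the outline — area = 357.33 mm²; the 10.5×26 cube at (9.5, -1.5) contributes its full rectangle (area 273.00 mm²); Taking the union: the regions partially overlap — summed areas 630.33 mm² minus the doubly-counted overlap 5.93 mm² gives 624.40 mm² — area = 624.40 mm²; (rotated 35° about Z; rotation is an isometry so areas/perimeters/island counts are preserved). Overall, the cross-section is a single solid region. Net area = 624.40 mm².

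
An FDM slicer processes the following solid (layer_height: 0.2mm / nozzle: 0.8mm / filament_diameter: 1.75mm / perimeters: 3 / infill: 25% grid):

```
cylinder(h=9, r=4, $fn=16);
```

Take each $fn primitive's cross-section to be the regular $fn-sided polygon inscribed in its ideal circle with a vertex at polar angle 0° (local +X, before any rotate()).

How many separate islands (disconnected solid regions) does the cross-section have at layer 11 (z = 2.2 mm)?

At z = 2.2 mm: the r=4 cylinder contributes a regular 16-gon of circumradius 4. Overall, the cross-section is a single solid region. Island count = 1.

1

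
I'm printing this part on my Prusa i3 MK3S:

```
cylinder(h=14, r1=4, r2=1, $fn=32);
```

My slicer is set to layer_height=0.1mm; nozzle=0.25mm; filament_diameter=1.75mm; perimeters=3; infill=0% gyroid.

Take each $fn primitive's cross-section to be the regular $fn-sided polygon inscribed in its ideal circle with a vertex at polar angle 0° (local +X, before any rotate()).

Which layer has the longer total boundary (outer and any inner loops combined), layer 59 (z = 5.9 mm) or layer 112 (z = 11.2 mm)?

layer 59 (z = 5.9 mm)

Layer 59 (z = 5.9): the cone contributes a regular 32-gon of circumradius 2.736 (interpolated between r1=4 and r2=1 at t=0.421) (perimeter = 2·32·2.736·sin(180°/32) = 17.16 mm). So its perimeter = 17.16 mm. Layer 112 (z = 11.2): the cone (r1=4→r2=1) has section circumradius 1.600 here — a regular 32-gon (perimeter = 2·32·1.600·sin(180°/32) = 10.04 mm). So its perimeter = 10.04 mm. Layer 59 is larger (17.16 vs 10.04 mm).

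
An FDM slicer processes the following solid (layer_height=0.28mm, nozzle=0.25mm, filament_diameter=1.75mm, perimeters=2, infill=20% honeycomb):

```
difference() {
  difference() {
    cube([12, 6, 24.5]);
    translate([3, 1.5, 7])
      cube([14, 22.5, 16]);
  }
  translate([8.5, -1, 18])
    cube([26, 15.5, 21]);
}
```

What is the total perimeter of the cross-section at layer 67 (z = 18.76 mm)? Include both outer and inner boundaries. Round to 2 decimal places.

At z = 18.76 mm: the 12×6 cube contributes its full rectangle (perimeter 36.00 mm); the 14×22.5 cube at (3, 1.5) contributes its full rectangle (perimeter 73.00 mm); After the difference (first − rest): starting from the 12×6 cube, the 14×22.5 cube at (3, 1.5) partially overlaps it — only the 40.50 mm² overlap (of its 315.00 mm²) is removed, clipping the outline — boundary = 36.00 mm; the cube at (8.5, -1) (footprint 26×15.5) is included at this height (perimeter 83.00 mm); Subtracting the remaining from the first: starting from the result so far, the 26×15.5 cube at (8.5, -1) partially overlaps it — only the 5.25 mm² overlap (of its 403.00 mm²) is removed, clipping the outline — boundary = 29.00 mm. Overall, the cross-section is a single solid region. Total boundary length (outer) = 29.00 mm.

29.00 mm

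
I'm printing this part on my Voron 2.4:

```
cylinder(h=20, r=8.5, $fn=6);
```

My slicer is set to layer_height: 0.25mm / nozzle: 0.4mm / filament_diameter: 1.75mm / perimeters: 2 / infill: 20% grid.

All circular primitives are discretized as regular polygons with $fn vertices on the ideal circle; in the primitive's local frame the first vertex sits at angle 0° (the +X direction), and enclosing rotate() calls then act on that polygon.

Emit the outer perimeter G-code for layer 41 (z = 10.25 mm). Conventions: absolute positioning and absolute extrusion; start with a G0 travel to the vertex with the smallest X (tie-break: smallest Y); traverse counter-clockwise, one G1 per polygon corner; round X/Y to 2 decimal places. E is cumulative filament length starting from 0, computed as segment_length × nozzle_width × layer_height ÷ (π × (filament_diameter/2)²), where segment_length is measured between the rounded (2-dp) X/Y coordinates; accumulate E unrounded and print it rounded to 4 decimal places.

G0 X-8.50 Y0.00 Z10.25
G1 X-4.25 Y-7.36 E0.3533
G1 X4.25 Y-7.36 E0.7067
G1 X8.50 Y0.00 E1.0601
G1 X4.25 Y7.36 E1.4134
G1 X-4.25 Y7.36 E1.7668
G1 X-8.50 Y0.00 E2.1202

At z = 10.25 mm: the cylinder: section is a regular 6-gon, circumradius r=8.5. The outline is a single polygon with 6 vertices. Extrusion per mm of travel: 0.4 × 0.25 / (π × 0.875²) = 0.041575. Accumulating E over each segment gives final E = 2.1202.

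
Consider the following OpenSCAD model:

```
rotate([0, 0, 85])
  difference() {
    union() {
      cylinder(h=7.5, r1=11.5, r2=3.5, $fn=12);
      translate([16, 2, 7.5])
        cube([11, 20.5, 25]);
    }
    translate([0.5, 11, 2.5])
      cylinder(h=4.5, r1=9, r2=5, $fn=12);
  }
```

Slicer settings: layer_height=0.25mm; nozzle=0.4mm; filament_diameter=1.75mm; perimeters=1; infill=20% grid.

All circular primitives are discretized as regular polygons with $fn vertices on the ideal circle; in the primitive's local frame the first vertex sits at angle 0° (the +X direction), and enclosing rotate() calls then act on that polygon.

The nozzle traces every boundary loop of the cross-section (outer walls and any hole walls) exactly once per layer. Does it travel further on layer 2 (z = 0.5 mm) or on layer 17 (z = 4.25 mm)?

layer 2 (z = 0.5 mm)

Layer 2 (z = 0.5): the cone (r1=11.5→r2=3.5) has section circumradius 10.967 here — a regular 12-gon (perimeter = 2·12·10.967·sin(180°/12) = 68.12 mm); the cube at (16, 2) is not intersected at this z (z outside [7.5, 32.5]); Taking the union: only the cone is present, so the union is just that shape — boundary = 68.12 mm; the cone at (0.5, 11) is not intersected at this z (z outside [2.5, 7]); Taking the first minus the rest: none of the subtracted shapes is present at this height, so the result so far is unchanged — boundary = 68.12 mm; (whole slice rotated 85° about Z — lengths, areas and connectivity unchanged). So its perimeter = 68.12 mm. Layer 17 (z = 4.25): the cone (r1=11.5→r2=3.5) has section circumradius 6.967 here — a regular 12-gon (perimeter = 2·12·6.967·sin(180°/12) = 43.27 mm); the cube at (16, 2) is not intersected at this z (z outside [7.5, 32.5]); Merging all regions: only the cone is present, so the union is just that shape — boundary = 43.27 mm; the cone at (0.5, 11): at t=0.389 of its height the radius interpolates to r₁+(r₂−r₁)t = 7.444, giving a regular 12-gon of that circumradius (perimeter = 2·12·7.444·sin(180°/12) = 46.24 mm); After the difference (first − rest): starting from the result so far, the cone at (0.5, 11) partially overlaps it — only the 18.57 mm² overlap (of its 166.26 mm²) is removed, clipping the outline — boundary = 43.09 mm; (rotated 85° about Z; rotation is an isometry so areas/perimeters/island counts are preserved). So its perimeter = 43.09 mm. Layer 2 is larger (68.12 vs 43.09 mm).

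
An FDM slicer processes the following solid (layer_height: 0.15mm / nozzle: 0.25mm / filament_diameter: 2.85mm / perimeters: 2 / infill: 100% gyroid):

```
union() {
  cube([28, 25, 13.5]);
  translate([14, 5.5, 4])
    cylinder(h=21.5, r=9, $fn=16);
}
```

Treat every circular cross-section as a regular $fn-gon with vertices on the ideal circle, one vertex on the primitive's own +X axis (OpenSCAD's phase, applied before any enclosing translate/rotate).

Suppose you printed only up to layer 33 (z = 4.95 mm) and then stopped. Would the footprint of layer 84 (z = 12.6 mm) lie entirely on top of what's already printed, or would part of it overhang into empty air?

Compare the two slices. At z = 4.95: the 28×25 cube contributes its full rectangle (area 700.00 mm²); the r=9 cylinder at (14, 5.5) gives a regular 16-gon of circumradius 9 (constant along its height) (area = (16/2)·9.000²·sin(360°/16) = 247.98 mm²); Combining (union): the regions partially overlap — summed areas 947.98 mm² minus the doubly-counted overlap 214.99 mm² gives 732.99 mm² — area = 732.99 mm². At z = 12.6: the cube (footprint 28×25) is included at this height (area 700.00 mm²); the r=9 cylinder at (14, 5.5) contributes a regular 16-gon of circumradius 9 (area = (16/2)·9.000²·sin(360°/16) = 247.98 mm²); Merging all regions: the regions partially overlap — summed areas 947.98 mm² minus the doubly-counted overlap 214.99 mm² gives 732.99 mm² — area = 732.99 mm². Checking containment: the cross-section at z = 12.6 is a subset of the cross-section at z = 4.95.

entirely on top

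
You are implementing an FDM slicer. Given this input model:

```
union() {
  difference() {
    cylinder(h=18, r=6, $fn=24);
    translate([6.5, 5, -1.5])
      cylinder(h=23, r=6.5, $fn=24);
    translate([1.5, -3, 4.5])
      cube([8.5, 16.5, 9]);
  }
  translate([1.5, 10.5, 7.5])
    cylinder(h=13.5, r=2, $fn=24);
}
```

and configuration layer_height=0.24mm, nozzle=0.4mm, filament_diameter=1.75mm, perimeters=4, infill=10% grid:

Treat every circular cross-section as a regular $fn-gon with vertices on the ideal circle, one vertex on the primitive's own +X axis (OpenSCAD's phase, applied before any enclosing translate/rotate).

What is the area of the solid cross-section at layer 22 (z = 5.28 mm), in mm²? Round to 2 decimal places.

At z = 5.28 mm: the cylinder: section is a regular 24-gon, circumradius r=6 (area = (24/2)·6.000²·sin(360°/24) = 111.81 mm²); the r=6.5 cylinder at (6.5, 5) gives a regular 24-gon of circumradius 6.5 (constant along its height) (area = (24/2)·6.500²·sin(360°/24) = 131.22 mm²); the cube at (1.5, -3) (footprint 8.5×16.5) is included at this height (area 140.25 mm²); Subtracting the remaining from the first: starting from the r=6 cylinder (111.81 mm²), the r=6.5 cylinder at (6.5, 5) partially overlaps it — only the 27.33 mm² overlap (of its 131.22 mm²) is removed, clipping the outline; the 8.5×16.5 cube at (1.5, -3) partially overlaps it — only the 9.76 mm² overlap (of its 140.25 mm²) is removed, clipping the outline — area = 74.72 mm²; the cylinder at (1.5, 10.5) does not reach this height (z outside [7.5, 21]); Merging all regions: only the result so far is present, so the union is just that shape — area = 74.72 mm². Overall, the cross-section is a single solid region. Net area = 74.72 mm².

74.72 mm²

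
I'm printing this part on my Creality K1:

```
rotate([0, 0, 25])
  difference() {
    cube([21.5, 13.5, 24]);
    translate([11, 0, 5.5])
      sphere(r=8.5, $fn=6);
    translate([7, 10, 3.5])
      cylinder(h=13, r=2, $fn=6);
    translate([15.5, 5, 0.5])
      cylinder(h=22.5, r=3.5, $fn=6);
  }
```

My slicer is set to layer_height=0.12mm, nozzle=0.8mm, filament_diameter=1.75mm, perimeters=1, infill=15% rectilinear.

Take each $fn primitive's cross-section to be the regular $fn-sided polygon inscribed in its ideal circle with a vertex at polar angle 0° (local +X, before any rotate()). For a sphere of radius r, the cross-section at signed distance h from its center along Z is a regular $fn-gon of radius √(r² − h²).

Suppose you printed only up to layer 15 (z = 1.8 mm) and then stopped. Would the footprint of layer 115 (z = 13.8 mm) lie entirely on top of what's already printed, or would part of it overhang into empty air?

Compare the two slices. At z = 1.8: the 21.5×13.5 cube contributes its full rectangle (area 290.25 mm²); the r=8.5 sphere at (11, 0) slices to a regular 6-gon of circumradius 7.652 (√(r²−h²) with h=3.7 from center) (area = (6/2)·7.652²·sin(360°/6) = 152.14 mm²); the cylinder at (7, 10) is not intersected at this z (z outside [3.5, 16.5]); the r=3.5 cylinder at (15.5, 5) contributes a regular 6-gon of circumradius 3.5 (area = (6/2)·3.500²·sin(360°/6) = 31.83 mm²); Subtracting the remaining from the first: starting from the 21.5×13.5 cube (290.25 mm²), the r=8.5 sphere at (11, 0) partially overlaps it — only the 76.07 mm² overlap (of its 152.14 mm²) is removed, clipping the outline; the r=3.5 cylinder at (15.5, 5) partially overlaps it — only the 15.84 mm² overlap (of its 31.83 mm²) is removed, clipping the outline — area = 198.33 mm²; (whole slice rotated 25° about Z — lengths, areas and connectivity unchanged). At z = 13.8: the 21.5×13.5 cube contributes its full rectangle (area 290.25 mm²); the sphere at (11, 0): section is a regular 6-gon, circumradius = √(r²−h²) = √(8.5²−8.3²) = 1.833 (area = (6/2)·1.833²·sin(360°/6) = 8.73 mm²); the r=2 cylinder at (7, 10) contributes a regular 6-gon of circumradius 2 (area = (6/2)·2.000²·sin(360°/6) = 10.39 mm²); the r=3.5 cylinder at (15.5, 5) gives a regular 6-gon of circumradius 3.5 (constant along its height) (area = (6/2)·3.500²·sin(360°/6) = 31.83 mm²); Taking the first minus the rest: starting from the 21.5×13.5 cube (290.25 mm²), the r=8.5 sphere at (11, 0) partially overlaps it — only the 4.36 mm² overlap (of its 8.73 mm²) is removed, clipping the outline; the r=2 cylinder at (7, 10) lies wholly inside it (removes its full 10.39 mm² and its 12.00 mm outline becomes a hole wall); the r=3.5 cylinder at (15.5, 5) lies wholly inside it (removes its full 31.83 mm² and its 21.00 mm outline becomes a hole wall) — area = 243.67 mm²; (whole slice rotated 25° about Z — lengths, areas and connectivity unchanged). Checking containment: at z = 13.8 the cross-section extends beyond the z = 1.8 cross-section by about 55.72 mm².

part overhangs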